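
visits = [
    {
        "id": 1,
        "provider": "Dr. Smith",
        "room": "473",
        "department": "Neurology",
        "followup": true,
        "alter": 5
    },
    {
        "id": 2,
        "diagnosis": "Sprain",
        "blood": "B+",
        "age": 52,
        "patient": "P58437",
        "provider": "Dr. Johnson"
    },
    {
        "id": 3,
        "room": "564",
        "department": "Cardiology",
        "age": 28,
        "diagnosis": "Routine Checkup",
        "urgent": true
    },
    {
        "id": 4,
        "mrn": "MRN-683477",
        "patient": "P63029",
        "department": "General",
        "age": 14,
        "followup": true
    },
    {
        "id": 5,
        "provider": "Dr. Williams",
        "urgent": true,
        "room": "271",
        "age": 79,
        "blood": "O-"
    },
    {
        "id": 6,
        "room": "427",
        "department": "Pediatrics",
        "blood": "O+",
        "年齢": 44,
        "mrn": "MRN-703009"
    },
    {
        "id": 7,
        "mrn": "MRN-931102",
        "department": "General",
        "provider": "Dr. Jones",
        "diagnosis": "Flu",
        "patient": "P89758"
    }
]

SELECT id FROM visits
[1, 2, 3, 4, 5, 6, 7]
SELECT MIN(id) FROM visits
1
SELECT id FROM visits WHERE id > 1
[2, 3, 4, 5, 6, 7]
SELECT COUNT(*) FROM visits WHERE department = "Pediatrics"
1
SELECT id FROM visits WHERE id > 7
[]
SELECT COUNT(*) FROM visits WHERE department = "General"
2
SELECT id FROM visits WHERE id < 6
[1, 2, 3, 4, 5]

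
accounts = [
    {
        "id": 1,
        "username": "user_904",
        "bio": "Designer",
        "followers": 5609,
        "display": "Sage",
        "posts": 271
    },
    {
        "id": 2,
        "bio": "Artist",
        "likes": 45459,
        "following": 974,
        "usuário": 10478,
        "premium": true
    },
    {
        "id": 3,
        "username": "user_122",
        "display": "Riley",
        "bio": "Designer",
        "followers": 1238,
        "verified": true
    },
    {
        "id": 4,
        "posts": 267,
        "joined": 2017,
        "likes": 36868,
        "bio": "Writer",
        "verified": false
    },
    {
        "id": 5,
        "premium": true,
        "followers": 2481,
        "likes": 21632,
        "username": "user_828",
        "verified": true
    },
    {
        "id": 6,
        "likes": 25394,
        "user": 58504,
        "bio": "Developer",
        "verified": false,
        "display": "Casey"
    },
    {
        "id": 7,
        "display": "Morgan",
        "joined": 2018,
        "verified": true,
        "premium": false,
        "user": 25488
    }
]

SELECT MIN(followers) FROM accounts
1238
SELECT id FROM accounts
[1, 2, 3, 4, 5, 6, 7]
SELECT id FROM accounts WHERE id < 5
[1, 2, 3, 4]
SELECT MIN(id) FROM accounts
1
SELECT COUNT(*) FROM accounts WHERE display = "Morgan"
1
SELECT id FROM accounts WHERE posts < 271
[4]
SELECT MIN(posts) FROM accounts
267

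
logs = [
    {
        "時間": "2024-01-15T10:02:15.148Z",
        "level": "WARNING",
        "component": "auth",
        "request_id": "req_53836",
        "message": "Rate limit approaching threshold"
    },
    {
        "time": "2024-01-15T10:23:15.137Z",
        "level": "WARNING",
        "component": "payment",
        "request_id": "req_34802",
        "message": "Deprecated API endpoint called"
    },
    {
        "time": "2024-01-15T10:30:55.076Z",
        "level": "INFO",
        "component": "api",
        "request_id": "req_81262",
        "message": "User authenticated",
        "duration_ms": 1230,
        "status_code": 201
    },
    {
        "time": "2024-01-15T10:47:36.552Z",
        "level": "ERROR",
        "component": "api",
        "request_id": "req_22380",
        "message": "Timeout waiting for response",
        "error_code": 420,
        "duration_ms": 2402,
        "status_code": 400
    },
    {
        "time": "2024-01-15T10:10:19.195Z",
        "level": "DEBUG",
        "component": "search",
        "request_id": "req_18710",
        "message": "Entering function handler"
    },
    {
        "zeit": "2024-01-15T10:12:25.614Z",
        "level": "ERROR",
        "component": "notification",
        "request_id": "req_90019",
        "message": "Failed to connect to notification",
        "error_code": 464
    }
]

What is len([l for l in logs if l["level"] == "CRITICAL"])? 0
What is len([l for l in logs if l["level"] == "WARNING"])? 2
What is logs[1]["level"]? "WARNING"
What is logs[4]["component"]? "search"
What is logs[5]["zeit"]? "2024-01-15T10:12:25.614Z"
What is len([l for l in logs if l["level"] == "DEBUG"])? 1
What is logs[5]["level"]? "ERROR"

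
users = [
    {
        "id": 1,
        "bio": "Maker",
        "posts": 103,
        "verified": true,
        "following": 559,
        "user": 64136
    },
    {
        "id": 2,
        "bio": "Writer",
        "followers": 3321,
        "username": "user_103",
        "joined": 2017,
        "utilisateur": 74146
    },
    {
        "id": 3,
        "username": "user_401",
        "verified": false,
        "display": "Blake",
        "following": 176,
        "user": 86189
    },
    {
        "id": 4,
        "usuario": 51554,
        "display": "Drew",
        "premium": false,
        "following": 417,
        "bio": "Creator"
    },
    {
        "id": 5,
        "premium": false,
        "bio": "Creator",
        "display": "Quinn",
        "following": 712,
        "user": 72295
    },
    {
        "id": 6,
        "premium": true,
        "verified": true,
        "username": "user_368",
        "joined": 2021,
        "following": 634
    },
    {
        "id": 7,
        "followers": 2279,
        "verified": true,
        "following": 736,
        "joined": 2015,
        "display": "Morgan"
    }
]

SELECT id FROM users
[1, 2, 3, 4, 5, 6, 7]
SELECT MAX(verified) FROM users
True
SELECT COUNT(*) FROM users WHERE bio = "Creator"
2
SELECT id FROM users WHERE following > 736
[]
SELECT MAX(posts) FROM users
103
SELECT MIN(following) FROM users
176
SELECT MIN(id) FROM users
1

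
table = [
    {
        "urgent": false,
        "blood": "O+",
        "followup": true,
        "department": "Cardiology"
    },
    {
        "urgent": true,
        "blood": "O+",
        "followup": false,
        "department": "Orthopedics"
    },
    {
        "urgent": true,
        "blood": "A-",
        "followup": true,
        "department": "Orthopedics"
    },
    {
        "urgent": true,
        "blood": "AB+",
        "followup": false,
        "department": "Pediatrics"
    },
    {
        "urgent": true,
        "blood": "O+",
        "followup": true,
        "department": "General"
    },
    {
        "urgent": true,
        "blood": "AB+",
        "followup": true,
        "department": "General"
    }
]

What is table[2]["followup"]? True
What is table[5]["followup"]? True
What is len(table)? 6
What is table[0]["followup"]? True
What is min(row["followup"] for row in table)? False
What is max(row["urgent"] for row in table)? True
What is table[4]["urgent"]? True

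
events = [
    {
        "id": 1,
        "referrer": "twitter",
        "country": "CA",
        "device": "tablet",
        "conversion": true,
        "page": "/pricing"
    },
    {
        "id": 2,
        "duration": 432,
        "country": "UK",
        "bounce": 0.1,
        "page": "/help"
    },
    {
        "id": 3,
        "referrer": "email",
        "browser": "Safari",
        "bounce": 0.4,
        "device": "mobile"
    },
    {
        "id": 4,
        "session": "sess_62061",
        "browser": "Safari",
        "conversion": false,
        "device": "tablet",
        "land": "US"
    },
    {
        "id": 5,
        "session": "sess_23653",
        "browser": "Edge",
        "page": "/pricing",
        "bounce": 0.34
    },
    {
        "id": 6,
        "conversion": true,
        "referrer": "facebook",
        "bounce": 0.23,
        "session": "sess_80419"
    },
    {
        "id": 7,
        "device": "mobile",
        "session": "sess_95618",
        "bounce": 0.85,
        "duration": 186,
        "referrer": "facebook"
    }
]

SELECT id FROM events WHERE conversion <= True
[1, 4, 6]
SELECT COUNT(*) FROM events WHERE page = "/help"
1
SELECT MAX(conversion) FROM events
True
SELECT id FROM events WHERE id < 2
[1]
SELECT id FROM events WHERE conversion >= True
[1, 6]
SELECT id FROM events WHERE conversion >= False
[1, 4, 6]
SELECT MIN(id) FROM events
1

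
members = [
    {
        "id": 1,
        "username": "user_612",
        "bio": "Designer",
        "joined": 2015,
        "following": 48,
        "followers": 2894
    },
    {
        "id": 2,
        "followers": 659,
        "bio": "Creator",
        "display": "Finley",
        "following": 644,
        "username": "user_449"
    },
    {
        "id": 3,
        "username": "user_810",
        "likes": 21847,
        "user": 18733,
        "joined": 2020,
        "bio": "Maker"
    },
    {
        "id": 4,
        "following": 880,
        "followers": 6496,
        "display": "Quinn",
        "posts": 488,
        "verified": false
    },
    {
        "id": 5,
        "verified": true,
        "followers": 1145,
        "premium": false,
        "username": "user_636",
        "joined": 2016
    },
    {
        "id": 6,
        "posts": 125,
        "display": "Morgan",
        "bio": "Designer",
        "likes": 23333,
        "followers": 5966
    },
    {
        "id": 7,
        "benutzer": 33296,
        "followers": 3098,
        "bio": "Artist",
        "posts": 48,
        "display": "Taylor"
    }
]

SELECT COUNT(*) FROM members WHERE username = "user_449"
1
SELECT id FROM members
[1, 2, 3, 4, 5, 6, 7]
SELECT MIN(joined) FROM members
2015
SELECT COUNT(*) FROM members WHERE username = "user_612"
1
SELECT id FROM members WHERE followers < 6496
[1, 2, 5, 6, 7]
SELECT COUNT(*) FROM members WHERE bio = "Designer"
2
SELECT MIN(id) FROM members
1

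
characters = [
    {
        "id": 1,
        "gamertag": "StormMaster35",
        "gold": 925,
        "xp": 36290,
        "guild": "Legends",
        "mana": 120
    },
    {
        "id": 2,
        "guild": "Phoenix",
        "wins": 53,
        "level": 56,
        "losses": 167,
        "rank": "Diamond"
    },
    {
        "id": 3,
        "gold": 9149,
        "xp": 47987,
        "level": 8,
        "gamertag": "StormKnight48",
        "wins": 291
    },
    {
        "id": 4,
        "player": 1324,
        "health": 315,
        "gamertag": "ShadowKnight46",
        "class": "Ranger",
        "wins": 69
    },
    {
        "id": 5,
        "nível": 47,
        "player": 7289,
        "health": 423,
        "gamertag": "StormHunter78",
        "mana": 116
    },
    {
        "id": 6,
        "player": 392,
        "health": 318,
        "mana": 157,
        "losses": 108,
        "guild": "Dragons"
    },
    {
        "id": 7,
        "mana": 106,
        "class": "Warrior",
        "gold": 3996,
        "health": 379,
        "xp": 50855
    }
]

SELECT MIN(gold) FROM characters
925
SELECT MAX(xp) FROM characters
50855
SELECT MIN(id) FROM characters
1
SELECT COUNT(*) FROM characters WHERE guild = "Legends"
1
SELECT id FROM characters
[1, 2, 3, 4, 5, 6, 7]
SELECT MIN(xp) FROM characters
36290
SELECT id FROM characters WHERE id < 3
[1, 2]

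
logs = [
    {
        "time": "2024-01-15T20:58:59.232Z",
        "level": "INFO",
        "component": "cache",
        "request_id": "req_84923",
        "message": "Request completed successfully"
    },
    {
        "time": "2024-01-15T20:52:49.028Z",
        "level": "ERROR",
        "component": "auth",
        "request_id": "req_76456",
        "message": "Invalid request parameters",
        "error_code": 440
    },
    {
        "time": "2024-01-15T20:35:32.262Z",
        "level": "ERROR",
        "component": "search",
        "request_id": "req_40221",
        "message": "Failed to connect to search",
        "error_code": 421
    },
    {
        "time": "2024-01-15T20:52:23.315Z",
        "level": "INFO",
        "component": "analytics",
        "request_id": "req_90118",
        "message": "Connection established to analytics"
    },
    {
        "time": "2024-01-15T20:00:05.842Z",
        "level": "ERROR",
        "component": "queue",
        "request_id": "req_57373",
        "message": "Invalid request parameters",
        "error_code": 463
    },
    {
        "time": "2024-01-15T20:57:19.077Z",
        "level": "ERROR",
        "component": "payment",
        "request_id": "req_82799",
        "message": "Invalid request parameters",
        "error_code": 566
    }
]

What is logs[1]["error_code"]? 440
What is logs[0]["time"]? "2024-01-15T20:58:59.232Z"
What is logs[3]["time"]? "2024-01-15T20:52:23.315Z"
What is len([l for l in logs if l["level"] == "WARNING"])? 0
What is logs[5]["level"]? "ERROR"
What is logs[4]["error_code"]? 463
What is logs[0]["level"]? "INFO"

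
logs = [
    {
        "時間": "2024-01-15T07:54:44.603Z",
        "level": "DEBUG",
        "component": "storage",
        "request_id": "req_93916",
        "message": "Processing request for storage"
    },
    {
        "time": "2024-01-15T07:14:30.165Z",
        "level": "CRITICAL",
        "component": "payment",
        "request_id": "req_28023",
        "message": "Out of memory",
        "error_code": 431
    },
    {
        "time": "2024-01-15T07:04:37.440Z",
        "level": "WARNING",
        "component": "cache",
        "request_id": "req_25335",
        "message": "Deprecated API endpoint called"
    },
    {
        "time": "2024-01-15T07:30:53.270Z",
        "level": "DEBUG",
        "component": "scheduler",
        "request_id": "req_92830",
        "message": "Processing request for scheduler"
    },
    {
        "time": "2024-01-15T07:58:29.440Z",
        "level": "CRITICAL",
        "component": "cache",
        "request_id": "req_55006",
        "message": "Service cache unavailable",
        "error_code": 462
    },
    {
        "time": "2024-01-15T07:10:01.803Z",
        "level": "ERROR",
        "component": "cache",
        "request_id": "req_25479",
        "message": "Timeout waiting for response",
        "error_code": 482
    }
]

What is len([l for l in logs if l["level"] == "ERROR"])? 1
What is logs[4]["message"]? "Service cache unavailable"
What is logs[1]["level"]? "CRITICAL"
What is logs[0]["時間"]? "2024-01-15T07:54:44.603Z"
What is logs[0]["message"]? "Processing request for storage"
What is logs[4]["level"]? "CRITICAL"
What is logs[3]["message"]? "Processing request for scheduler"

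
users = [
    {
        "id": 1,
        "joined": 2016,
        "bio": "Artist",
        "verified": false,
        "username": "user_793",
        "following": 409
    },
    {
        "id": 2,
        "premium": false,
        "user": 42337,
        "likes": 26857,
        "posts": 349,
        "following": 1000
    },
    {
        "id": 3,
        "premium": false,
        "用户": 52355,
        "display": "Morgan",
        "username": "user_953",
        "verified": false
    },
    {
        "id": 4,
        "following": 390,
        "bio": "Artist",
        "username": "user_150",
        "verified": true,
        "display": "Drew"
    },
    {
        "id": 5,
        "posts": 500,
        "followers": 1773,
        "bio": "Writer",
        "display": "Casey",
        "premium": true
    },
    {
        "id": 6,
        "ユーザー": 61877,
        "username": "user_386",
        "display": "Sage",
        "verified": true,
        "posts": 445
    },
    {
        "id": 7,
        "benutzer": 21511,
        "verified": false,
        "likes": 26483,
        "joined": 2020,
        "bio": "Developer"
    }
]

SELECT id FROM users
[1, 2, 3, 4, 5, 6, 7]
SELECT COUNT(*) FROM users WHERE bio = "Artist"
2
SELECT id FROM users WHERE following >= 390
[1, 2, 4]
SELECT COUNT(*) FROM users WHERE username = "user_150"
1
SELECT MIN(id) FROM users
1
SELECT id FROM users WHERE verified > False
[4, 6]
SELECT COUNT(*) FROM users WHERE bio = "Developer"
1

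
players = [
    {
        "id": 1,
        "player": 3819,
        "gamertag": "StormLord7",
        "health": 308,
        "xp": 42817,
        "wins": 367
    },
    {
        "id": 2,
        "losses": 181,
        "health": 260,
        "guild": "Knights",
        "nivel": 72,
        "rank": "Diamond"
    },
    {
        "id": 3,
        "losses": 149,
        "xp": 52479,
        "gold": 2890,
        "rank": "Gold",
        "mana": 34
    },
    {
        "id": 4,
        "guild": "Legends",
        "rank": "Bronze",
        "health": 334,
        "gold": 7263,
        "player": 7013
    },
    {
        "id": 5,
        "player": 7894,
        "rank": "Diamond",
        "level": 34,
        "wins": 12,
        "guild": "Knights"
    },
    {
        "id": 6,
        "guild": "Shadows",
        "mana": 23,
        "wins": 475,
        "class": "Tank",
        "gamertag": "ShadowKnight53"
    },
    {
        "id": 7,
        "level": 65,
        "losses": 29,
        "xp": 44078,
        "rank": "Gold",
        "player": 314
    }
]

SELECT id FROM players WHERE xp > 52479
[]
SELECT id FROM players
[1, 2, 3, 4, 5, 6, 7]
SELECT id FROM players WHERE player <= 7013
[1, 4, 7]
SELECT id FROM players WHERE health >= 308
[1, 4]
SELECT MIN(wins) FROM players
12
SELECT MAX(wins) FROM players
475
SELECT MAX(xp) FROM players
52479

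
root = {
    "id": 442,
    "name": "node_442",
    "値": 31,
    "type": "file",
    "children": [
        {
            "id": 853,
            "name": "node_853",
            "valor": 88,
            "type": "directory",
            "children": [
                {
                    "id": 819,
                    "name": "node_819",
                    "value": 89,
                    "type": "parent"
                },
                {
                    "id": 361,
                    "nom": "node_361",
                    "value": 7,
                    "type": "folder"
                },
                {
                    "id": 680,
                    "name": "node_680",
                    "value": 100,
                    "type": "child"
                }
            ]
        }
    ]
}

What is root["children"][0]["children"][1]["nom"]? "node_361"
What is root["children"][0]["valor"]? 88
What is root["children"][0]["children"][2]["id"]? 680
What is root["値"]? 31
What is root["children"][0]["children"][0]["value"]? 89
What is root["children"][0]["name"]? "node_853"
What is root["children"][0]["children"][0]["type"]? "parent"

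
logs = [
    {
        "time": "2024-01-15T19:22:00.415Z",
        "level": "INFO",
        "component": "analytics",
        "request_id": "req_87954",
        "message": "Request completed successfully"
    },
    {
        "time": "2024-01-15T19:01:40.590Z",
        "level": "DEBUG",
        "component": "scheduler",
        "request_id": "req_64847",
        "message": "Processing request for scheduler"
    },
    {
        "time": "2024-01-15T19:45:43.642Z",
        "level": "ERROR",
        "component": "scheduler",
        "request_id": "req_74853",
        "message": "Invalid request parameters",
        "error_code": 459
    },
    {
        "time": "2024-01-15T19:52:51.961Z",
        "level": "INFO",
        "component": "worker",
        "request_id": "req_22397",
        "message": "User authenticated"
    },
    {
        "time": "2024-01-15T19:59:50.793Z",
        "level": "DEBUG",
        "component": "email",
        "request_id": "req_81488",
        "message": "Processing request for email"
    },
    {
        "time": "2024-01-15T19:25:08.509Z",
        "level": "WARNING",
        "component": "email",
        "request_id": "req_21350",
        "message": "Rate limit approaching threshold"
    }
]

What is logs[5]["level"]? "WARNING"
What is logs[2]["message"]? "Invalid request parameters"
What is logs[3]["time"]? "2024-01-15T19:52:51.961Z"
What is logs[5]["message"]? "Rate limit approaching threshold"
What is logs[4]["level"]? "DEBUG"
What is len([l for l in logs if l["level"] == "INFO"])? 2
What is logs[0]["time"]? "2024-01-15T19:22:00.415Z"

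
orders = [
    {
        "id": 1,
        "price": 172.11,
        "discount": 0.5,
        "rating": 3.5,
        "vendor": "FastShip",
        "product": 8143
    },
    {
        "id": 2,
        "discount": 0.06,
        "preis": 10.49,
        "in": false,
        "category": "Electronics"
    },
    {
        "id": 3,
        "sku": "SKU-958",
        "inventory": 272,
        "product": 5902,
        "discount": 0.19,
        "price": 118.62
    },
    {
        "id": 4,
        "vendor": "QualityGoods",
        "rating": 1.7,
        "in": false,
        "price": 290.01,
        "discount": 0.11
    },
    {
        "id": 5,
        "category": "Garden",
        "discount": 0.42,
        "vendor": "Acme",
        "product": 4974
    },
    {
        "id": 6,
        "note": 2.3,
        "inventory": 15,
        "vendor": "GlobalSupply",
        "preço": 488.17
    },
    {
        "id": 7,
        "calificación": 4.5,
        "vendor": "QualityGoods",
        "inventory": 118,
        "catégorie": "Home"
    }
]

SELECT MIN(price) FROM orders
118.62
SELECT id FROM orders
[1, 2, 3, 4, 5, 6, 7]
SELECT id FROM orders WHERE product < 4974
[]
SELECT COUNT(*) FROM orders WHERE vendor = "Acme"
1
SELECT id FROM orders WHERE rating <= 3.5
[1, 4]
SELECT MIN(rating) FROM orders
1.7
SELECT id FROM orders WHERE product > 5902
[1]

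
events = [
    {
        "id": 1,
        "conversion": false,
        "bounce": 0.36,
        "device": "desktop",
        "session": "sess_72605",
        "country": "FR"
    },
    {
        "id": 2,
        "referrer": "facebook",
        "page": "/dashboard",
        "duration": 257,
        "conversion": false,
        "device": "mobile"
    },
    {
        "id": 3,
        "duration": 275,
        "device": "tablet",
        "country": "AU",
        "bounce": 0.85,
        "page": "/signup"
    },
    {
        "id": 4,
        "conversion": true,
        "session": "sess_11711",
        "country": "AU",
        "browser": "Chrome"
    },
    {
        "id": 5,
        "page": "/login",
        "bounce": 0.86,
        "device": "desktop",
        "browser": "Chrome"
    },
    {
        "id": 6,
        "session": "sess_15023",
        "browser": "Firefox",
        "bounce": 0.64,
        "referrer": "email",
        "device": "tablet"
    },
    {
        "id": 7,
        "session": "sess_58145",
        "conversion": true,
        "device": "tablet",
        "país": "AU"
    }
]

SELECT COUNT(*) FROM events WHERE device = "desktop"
2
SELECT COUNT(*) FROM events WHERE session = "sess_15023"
1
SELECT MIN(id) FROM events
1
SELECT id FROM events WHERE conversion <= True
[1, 2, 4, 7]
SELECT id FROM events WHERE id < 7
[1, 2, 3, 4, 5, 6]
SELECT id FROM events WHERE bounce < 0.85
[1, 6]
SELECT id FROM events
[1, 2, 3, 4, 5, 6, 7]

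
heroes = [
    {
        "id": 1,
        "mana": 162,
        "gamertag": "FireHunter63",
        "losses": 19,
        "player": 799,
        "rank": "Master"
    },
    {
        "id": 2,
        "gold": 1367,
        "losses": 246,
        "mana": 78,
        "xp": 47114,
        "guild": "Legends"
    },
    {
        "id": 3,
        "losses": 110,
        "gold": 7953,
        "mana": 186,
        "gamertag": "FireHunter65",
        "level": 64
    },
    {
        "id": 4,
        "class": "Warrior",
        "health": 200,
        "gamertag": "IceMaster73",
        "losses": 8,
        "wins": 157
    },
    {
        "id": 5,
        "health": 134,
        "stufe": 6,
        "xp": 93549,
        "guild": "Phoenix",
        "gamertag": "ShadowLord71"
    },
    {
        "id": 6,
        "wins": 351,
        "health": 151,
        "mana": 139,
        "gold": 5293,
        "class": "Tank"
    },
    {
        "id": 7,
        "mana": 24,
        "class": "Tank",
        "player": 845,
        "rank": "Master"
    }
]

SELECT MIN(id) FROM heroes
1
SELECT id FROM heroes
[1, 2, 3, 4, 5, 6, 7]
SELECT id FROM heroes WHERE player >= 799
[1, 7]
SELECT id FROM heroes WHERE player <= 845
[1, 7]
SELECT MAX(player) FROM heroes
845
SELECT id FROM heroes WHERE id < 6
[1, 2, 3, 4, 5]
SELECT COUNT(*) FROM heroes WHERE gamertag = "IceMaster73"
1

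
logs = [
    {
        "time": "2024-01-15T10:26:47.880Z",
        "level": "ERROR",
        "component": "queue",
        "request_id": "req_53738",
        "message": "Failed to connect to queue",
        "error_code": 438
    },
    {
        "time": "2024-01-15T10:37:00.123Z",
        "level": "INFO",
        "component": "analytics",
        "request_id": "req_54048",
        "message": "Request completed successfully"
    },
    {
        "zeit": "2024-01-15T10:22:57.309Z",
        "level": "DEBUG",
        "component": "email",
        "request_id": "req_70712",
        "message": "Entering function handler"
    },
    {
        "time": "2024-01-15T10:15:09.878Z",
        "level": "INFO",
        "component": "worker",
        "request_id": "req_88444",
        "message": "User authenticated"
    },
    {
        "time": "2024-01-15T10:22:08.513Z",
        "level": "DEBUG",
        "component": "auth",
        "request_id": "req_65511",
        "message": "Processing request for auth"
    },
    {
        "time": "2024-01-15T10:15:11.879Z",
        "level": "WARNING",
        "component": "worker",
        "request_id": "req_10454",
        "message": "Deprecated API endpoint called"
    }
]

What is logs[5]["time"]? "2024-01-15T10:15:11.879Z"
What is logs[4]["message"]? "Processing request for auth"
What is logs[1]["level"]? "INFO"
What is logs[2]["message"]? "Entering function handler"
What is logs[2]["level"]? "DEBUG"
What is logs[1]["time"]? "2024-01-15T10:37:00.123Z"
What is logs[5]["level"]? "WARNING"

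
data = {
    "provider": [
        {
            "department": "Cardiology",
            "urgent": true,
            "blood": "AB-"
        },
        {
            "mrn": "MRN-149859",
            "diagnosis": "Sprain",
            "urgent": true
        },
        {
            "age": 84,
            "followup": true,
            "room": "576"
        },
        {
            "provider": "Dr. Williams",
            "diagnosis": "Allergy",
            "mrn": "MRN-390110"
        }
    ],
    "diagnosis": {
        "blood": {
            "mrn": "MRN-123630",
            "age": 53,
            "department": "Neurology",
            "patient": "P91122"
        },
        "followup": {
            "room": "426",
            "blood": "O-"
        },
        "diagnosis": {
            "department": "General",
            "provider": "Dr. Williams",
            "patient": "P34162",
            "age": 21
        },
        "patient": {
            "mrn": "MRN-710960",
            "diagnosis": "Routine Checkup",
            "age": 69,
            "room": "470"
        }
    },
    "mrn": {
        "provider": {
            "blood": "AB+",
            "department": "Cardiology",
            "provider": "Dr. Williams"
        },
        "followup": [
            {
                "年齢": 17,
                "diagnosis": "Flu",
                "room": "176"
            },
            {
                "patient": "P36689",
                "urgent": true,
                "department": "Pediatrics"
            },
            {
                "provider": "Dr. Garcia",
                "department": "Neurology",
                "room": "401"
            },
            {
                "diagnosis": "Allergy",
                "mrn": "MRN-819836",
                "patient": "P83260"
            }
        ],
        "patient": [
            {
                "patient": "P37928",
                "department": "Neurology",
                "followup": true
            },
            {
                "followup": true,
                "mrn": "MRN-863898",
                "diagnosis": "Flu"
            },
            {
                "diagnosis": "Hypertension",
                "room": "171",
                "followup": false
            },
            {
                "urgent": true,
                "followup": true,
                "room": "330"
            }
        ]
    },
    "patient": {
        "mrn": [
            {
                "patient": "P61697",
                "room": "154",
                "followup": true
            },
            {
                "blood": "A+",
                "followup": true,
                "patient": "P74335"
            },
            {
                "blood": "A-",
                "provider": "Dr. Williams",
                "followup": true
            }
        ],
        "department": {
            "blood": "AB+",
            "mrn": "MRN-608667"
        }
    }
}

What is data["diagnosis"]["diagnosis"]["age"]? 21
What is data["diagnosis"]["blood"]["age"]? 53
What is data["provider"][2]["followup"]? True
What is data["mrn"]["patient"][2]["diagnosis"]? "Hypertension"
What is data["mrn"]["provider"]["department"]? "Cardiology"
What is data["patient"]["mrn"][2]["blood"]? "A-"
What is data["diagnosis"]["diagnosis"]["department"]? "General"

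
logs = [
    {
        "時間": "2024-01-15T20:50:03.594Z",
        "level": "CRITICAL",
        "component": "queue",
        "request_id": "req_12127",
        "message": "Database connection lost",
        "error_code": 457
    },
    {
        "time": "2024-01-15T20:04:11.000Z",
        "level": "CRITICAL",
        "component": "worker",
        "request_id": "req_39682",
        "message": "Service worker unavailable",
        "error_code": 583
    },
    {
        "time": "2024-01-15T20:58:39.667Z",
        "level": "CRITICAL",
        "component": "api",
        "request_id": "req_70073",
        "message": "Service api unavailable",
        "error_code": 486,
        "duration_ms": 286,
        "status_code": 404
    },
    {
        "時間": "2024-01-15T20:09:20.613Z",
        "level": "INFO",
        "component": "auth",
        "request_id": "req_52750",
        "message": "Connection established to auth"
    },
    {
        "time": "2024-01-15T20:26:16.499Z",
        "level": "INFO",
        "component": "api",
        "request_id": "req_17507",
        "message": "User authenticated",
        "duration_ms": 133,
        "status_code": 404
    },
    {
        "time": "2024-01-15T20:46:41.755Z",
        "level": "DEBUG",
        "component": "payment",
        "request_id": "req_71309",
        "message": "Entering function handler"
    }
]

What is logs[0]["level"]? "CRITICAL"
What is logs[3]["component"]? "auth"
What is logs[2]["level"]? "CRITICAL"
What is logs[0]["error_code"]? 457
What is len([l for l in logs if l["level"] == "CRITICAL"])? 3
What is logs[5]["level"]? "DEBUG"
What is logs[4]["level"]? "INFO"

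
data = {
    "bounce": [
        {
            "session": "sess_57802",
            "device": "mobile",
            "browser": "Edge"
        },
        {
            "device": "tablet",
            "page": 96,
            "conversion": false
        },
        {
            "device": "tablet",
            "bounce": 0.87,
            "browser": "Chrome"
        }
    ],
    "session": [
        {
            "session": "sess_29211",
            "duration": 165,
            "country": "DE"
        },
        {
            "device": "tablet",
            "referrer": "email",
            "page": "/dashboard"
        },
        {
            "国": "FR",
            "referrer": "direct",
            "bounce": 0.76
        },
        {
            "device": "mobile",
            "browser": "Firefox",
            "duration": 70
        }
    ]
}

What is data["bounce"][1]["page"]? 96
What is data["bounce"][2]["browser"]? "Chrome"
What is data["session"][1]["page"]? "/dashboard"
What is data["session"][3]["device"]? "mobile"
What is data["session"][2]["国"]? "FR"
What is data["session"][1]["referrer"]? "email"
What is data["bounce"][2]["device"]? "tablet"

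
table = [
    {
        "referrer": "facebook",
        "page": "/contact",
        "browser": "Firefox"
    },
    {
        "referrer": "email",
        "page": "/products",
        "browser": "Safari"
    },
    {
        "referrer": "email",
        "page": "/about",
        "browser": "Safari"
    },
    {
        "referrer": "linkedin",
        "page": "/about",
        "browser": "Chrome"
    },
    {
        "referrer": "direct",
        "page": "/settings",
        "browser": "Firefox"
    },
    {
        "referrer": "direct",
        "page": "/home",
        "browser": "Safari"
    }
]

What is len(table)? 6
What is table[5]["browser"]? "Safari"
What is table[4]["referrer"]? "direct"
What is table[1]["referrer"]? "email"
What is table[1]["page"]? "/products"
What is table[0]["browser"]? "Firefox"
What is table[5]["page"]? "/home"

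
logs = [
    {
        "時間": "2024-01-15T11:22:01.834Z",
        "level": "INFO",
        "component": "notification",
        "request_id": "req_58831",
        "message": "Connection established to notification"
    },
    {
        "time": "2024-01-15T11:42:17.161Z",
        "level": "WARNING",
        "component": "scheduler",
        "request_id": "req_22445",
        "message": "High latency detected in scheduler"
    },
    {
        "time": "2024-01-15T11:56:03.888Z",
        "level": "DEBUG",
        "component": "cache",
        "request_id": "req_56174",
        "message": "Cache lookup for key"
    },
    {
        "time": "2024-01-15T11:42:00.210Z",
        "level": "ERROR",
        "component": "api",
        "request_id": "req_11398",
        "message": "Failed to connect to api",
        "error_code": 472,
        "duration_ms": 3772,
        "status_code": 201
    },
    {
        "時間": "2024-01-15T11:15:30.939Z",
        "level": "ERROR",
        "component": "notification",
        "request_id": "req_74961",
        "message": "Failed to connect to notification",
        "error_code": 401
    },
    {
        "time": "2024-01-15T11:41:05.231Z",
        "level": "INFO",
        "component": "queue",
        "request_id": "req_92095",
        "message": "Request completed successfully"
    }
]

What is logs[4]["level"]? "ERROR"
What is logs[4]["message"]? "Failed to connect to notification"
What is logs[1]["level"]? "WARNING"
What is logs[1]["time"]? "2024-01-15T11:42:17.161Z"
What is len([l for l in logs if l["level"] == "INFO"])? 2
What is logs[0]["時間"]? "2024-01-15T11:22:01.834Z"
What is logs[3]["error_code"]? 472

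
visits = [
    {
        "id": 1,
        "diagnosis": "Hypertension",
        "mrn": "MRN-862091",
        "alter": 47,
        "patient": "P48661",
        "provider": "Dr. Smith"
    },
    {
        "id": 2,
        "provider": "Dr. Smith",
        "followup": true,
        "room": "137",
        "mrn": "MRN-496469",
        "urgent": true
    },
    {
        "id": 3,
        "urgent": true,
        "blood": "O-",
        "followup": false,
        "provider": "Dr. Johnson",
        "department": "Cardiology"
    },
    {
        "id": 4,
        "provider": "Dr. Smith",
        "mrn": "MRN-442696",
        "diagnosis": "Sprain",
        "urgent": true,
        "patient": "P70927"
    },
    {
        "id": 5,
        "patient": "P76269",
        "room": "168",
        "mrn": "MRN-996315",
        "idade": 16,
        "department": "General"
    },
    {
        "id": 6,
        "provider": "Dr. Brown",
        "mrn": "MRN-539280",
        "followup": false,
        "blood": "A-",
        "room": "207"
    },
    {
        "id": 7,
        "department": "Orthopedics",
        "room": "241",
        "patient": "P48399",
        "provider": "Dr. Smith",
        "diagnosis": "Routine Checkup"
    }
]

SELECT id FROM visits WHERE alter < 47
[]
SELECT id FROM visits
[1, 2, 3, 4, 5, 6, 7]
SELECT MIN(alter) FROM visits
47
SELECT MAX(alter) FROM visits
47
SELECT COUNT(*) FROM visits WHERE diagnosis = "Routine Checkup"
1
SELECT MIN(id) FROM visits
1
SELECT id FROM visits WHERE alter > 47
[]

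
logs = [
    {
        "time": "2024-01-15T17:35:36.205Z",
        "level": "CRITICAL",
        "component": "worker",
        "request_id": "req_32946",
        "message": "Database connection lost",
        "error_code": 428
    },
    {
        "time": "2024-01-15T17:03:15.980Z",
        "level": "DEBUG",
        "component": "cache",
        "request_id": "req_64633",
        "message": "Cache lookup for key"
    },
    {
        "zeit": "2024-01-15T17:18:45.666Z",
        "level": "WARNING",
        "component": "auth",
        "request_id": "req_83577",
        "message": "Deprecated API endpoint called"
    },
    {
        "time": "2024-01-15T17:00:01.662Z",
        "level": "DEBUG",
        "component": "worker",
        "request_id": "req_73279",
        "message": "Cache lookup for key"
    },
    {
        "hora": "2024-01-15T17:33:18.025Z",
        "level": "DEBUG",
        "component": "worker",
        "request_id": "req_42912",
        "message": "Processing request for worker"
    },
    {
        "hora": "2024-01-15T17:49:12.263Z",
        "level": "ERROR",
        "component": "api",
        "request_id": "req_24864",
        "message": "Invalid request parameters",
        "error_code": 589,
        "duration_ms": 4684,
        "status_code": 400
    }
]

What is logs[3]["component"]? "worker"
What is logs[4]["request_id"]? "req_42912"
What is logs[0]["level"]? "CRITICAL"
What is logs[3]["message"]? "Cache lookup for key"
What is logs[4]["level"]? "DEBUG"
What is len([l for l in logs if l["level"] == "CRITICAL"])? 1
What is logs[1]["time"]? "2024-01-15T17:03:15.980Z"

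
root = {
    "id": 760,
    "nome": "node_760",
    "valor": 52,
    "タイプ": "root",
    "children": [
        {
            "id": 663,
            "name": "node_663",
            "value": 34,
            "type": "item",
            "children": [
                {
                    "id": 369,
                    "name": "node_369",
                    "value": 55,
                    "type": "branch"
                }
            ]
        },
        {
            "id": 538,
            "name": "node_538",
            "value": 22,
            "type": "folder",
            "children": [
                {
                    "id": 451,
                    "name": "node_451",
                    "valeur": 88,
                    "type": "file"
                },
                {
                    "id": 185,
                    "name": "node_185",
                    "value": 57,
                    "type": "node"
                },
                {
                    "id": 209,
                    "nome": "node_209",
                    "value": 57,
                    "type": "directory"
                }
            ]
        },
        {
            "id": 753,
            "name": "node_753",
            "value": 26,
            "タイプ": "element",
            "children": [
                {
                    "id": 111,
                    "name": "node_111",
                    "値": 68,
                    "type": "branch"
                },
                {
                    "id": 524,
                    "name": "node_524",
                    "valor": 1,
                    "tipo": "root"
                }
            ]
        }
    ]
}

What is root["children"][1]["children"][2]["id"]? 209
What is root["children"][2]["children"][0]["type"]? "branch"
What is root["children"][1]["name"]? "node_538"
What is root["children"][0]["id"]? 663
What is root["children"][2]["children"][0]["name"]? "node_111"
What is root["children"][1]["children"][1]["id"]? 185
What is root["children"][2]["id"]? 753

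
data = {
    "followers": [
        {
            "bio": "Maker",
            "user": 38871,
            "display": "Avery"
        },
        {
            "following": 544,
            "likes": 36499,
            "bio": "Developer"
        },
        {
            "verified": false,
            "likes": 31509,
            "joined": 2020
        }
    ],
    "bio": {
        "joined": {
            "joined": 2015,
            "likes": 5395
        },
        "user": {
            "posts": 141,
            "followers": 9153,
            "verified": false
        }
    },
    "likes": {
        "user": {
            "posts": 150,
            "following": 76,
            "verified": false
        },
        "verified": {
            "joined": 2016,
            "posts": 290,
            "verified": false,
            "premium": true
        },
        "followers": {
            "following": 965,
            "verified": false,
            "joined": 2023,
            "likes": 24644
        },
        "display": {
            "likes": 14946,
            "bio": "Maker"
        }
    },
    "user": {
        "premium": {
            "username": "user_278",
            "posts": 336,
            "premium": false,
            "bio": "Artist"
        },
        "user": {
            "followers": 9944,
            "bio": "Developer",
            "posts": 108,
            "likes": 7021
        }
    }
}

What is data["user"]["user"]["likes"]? 7021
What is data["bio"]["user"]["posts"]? 141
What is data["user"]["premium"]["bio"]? "Artist"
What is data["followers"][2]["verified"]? False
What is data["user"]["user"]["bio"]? "Developer"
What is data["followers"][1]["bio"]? "Developer"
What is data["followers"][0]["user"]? 38871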